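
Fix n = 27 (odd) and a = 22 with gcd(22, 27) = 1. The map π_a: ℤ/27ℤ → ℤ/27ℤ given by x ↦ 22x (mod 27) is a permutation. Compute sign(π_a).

+1

Orbit of 1 under x↦22x: [1, 22, 25, 10, 4, 7, 19]… (length divides ord_27(22)).
π_22 has 7 disjoint cycles with lengths [9, 9, 3, 3, 1, 1, 1] on {0,…,26}.
n − c = 27 − 7 = 20; sign = (−1)^20 = +1.
Check: (22/27) = +1 by Zolotarev.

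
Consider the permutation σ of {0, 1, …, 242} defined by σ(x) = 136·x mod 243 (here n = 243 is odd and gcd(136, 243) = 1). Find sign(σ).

Start at x=109: 109 → 1 → 136 → 28 → 163 → 55 → 190 → … (one orbit).
π_136 has 63 disjoint cycles with lengths [9, 9, 9, 9, 9, 9, 9, 9, 9, 9, 9, 9, 9, 9, 9, 9, 9, 9, 3, 3, 3, 3, 3, 3, 3, 3, 3, 3, 3, 3, 3, 3, 3, 3, 3, 3, 1, 1, 1, 1, 1, 1, 1, 1, 1, 1, 1, 1, 1, 1, 1, 1, 1, 1, 1, 1, 1, 1, 1, 1, 1, 1, 1] on {0,…,242}.
243 − 63 = 180 transpositions; sign(π) = (−1)^180 = +1.
The Jacobi symbol (136|243) = +1 (Zolotarev) agrees.

+1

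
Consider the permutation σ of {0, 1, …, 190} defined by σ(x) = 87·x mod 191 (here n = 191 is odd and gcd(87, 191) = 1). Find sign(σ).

-1

Trace 132: π^k(132) = [132, 24, 178, 15, 159, 81, 171] for k=0..6.
2 cycles of lengths [190, 1].
n − c = 191 − 2 = 189; sign = (−1)^189 = -1.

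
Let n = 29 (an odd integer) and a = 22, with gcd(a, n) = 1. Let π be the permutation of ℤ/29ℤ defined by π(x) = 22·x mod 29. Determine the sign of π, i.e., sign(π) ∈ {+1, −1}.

+1

Trace 28: π^k(28) = [28, 7, 9, 24, 6, 16, 4] for k=0..6.
The orbit structure of x ↦ 22x mod 29: 3 orbits of sizes [14, 14, 1].
sign(π) = (−1)^{n − #cycles} = (−1)^{29−3} = (−1)^26 = +1.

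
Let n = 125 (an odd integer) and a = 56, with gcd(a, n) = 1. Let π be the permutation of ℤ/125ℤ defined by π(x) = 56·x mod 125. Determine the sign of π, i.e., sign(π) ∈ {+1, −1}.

Trace 26: π^k(26) = [26, 81, 36, 16, 21, 51, 106] for k=0..6.
Decompose π into cycles: lengths [25, 25, 25, 25, 5, 5, 5, 5, 1, 1, 1, 1, 1] (13 cycles, including the fixed point 0).
125 − 13 = 112 transpositions; sign(π) = (−1)^112 = +1.
The Jacobi symbol (56|125) = +1 (Zolotarev) agrees.

+1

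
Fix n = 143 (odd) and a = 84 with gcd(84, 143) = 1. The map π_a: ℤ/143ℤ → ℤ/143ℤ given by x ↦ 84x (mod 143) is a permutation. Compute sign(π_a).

+1

Orbit of 57 under x↦84x: [57, 69, 76, 92, 6, 75, 8]… (length divides ord_143(84)).
Cycle lengths of π_84 on ℤ/143ℤ: [60, 60, 12, 10, 1]; 5 cycles in total.
sign(π) = (−1)^{n − #cycles} = (−1)^{143−5} = (−1)^138 = +1.
The Jacobi symbol (84|143) = +1 (Zolotarev) agrees.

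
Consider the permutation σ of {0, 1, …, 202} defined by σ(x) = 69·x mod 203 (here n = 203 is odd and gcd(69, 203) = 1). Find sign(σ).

Start at x=183: 183 → 41 → 190 → 118 → 22 → 97 → 197 → … (one orbit).
Cycle type of π: 28×7 + 2×3 + 1; total 11 cycles.
With 11 cycles on 203 points, sign = (−1)^{203−11} = +1.
Check: (69/203) = +1 by Zolotarev.

+1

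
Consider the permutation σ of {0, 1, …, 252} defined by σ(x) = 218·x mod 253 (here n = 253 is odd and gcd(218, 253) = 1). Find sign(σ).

-1

Start at x=188: 188 → 251 → 70 → 80 → 236 → 89 → 174 → … (one orbit).
Cycle lengths of π_218 on ℤ/253ℤ: [110, 110, 22, 5, 5, 1]; 6 cycles in total.
n − c = 253 − 6 = 247; sign = (−1)^247 = -1.
Via Zolotarev, sign(π_{218}) = (218|253) = -1.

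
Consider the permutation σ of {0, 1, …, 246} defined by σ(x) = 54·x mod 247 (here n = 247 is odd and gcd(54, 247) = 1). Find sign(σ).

Start at x=83: 83 → 36 → 215 → 1 → 54 → 199 → 125 → … (one orbit).
Cycle lengths of π_54 on ℤ/247ℤ: [36, 36, 36, 36, 36, 36, 12, 9, 9, 1]; 10 cycles in total.
n − c = 247 − 10 = 237; sign = (−1)^237 = -1.
Via Zolotarev, sign(π_{54}) = (54|247) = -1.

-1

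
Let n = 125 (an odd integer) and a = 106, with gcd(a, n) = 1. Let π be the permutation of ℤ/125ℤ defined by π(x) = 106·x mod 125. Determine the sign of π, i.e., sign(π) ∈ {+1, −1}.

Trace 51: π^k(51) = [51, 31, 36, 66, 121, 76, 56] for k=0..6.
Decompose π into cycles: lengths [25, 25, 25, 25, 5, 5, 5, 5, 1, 1, 1, 1, 1] (13 cycles, including the fixed point 0).
13 cycles on 125: each ℓ→(−1)^(ℓ−1), product (−1)^112 = +1.

+1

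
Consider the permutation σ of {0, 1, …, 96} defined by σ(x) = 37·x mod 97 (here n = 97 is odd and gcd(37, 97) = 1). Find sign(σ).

Trace 30: π^k(30) = [30, 43, 39, 85, 41, 62, 63] for k=0..6.
Cycle type of π: 96 + 1; total 2 cycles.
With 2 cycles on 97 points, sign = (−1)^{97−2} = -1.

-1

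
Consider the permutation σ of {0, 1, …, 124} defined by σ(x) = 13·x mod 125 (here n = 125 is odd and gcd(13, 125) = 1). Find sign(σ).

Start at x=82: 82 → 66 → 108 → 29 → 2 → 26 → 88 → … (one orbit).
The orbit structure of x ↦ 13x mod 125: 4 orbits of sizes [100, 20, 4, 1].
With 4 cycles on 125 points, sign = (−1)^{125−4} = -1.
The Jacobi symbol (13|125) = -1 (Zolotarev) agrees.

-1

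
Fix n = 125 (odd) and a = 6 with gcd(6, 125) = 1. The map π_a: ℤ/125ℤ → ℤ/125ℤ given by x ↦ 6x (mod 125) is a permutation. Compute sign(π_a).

Start at x=46: 46 → 26 → 31 → 61 → 116 → 71 → 51 → … (one orbit).
π_6 has 13 disjoint cycles with lengths [25, 25, 25, 25, 5, 5, 5, 5, 1, 1, 1, 1, 1] on {0,…,124}.
With 13 cycles on 125 points, sign = (−1)^{125−13} = +1.

+1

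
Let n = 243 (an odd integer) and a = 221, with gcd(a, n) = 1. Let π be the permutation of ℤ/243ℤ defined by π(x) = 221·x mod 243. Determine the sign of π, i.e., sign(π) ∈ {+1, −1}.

Trace 155: π^k(155) = [155, 235, 176, 16, 134, 211, 218] for k=0..6.
π_221 has 6 disjoint cycles with lengths [162, 54, 18, 6, 2, 1] on {0,…,242}.
With 6 cycles on 243 points, sign = (−1)^{243−6} = -1.

-1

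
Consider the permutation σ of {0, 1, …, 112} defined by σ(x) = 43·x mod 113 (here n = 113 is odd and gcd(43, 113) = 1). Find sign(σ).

Start at x=10: 10 → 91 → 71 → 2 → 86 → 82 → 23 → … (one orbit).
Cycle type of π: 112 + 1; total 2 cycles.
Σ(ℓ_i−1) = 113−2 = 111; sign = (−1)^111 = -1.

-1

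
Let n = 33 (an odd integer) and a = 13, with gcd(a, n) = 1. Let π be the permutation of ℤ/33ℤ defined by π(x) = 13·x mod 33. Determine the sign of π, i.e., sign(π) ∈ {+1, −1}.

Orbit of 28 under x↦13x: [28, 1, 13, 4, 19, 16, 10]… (length divides ord_33(13)).
6 cycles of lengths [10, 10, 10, 1, 1, 1].
Σ(ℓ_i−1) = 33−6 = 27; sign = (−1)^27 = -1.
Via Zolotarev, sign(π_{13}) = (13|33) = -1.

-1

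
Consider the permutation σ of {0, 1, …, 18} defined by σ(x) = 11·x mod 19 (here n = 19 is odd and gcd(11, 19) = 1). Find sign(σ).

Trace 11: π^k(11) = [11, 7, 1] for k=0..2.
Decompose π into cycles: lengths [3, 3, 3, 3, 3, 3, 1] (7 cycles, including the fixed point 0).
n − c = 19 − 7 = 12; sign = (−1)^12 = +1.
Check: (11/19) = +1 by Zolotarev.

+1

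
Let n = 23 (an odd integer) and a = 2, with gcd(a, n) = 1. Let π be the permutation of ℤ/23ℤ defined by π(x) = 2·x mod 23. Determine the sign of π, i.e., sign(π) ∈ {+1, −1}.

+1

Trace 8: π^k(8) = [8, 16, 9, 18, 13, 3, 6] for k=0..6.
The orbit structure of x ↦ 2x mod 23: 3 orbits of sizes [11, 11, 1].
n − c = 23 − 3 = 20; sign = (−1)^20 = +1.
Via Zolotarev, sign(π_{2}) = (2|23) = +1.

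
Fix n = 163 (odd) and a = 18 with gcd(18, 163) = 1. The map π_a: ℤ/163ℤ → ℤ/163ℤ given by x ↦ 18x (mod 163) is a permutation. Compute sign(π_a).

-1

Start at x=49: 49 → 67 → 65 → 29 → 33 → 105 → 97 → … (one orbit).
Cycle type of π: 162 + 1; total 2 cycles.
2 cycles on 163: each ℓ→(−1)^(ℓ−1), product (−1)^161 = -1.
The Jacobi symbol (18|163) = -1 (Zolotarev) agrees.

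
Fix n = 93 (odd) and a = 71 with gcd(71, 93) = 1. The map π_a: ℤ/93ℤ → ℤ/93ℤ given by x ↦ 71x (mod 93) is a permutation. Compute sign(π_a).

-1

Trace 19: π^k(19) = [19, 47, 82, 56, 70, 41, 28] for k=0..6.
Cycle lengths of π_71 on ℤ/93ℤ: [30, 30, 15, 15, 2, 1]; 6 cycles in total.
93 − 6 = 87 transpositions; sign(π) = (−1)^87 = -1.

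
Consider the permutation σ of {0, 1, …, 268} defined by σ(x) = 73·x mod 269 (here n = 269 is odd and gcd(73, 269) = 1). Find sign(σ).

Orbit of 268 under x↦73x: [268, 196, 51, 226, 89, 41, 34]… (length divides ord_269(73)).
Cycle type of π: 134×2 + 1; total 3 cycles.
3 cycles on 269: each ℓ→(−1)^(ℓ−1), product (−1)^266 = +1.
(73|269)_J = +1 (Zolotarev's lemma cross-check).

+1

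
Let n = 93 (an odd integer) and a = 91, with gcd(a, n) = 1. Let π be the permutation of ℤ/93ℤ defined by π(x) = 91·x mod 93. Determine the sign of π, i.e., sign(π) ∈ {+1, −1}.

Trace 46: π^k(46) = [46, 1, 91, 4, 85, 16, 61] for k=0..6.
The orbit structure of x ↦ 91x mod 93: 12 orbits of sizes [10, 10, 10, 10, 10, 10, 10, 10, 10, 1, 1, 1].
With 12 cycles on 93 points, sign = (−1)^{93−12} = -1.
The Jacobi symbol (91|93) = -1 (Zolotarev) agrees.

-1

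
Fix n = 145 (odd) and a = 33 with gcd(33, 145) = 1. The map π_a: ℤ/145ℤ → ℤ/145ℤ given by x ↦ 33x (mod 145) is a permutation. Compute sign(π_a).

-1

Trace 81: π^k(81) = [81, 63, 49, 22, 1, 33, 74] for k=0..6.
8 cycles of lengths [28, 28, 28, 28, 14, 14, 4, 1].
sign(π) = (−1)^{n − #cycles} = (−1)^{145−8} = (−1)^137 = -1.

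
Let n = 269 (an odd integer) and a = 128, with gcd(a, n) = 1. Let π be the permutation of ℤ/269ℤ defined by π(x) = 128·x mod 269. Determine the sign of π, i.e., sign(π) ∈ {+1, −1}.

Orbit of 145 under x↦128x: [145, 268, 141, 25, 241, 182, 162]… (length divides ord_269(128)).
2 cycles of lengths [268, 1].
sign(π) = (−1)^{n − #cycles} = (−1)^{269−2} = (−1)^267 = -1.
Check: (128/269) = -1 by Zolotarev.

-1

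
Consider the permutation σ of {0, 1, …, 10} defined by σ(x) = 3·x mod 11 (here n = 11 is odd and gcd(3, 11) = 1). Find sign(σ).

+1

Orbit of 5 under x↦3x: [5, 4, 1, 3, 9]… (length divides ord_11(3)).
Cycle type of π: 5×2 + 1; total 3 cycles.
n − c = 11 − 3 = 8; sign = (−1)^8 = +1.
The Jacobi symbol (3|11) = +1 (Zolotarev) agrees.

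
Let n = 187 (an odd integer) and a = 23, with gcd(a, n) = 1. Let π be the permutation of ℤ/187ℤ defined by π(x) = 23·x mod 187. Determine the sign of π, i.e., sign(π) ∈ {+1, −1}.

Trace 111: π^k(111) = [111, 122, 1, 23, 155, 12, 89] for k=0..6.
Cycle type of π: 16×11 + 1×11; total 22 cycles.
With 22 cycles on 187 points, sign = (−1)^{187−22} = -1.
(23|187)_J = -1 (Zolotarev's lemma cross-check).

-1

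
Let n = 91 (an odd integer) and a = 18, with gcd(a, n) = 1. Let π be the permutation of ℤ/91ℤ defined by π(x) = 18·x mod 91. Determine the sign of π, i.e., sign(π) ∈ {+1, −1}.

Start at x=64: 64 → 60 → 79 → 57 → 25 → 86 → 1 → … (one orbit).
12 cycles of lengths [12, 12, 12, 12, 12, 12, 4, 4, 4, 3, 3, 1].
With 12 cycles on 91 points, sign = (−1)^{91−12} = -1.
(18|91)_J = -1 (Zolotarev's lemma cross-check).

-1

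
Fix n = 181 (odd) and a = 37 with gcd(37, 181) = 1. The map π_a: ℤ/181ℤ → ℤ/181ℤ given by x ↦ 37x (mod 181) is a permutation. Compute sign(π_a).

+1

Trace 12: π^k(12) = [12, 82, 138, 38, 139, 75, 60] for k=0..6.
3 cycles of lengths [90, 90, 1].
3 cycles on 181: each ℓ→(−1)^(ℓ−1), product (−1)^178 = +1.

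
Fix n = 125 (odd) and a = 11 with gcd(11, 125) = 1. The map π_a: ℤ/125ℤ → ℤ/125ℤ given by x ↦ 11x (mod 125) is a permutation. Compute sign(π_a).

Orbit of 1 under x↦11x: [1, 11, 121, 81, 16, 51, 61]… (length divides ord_125(11)).
π_11 has 13 disjoint cycles with lengths [25, 25, 25, 25, 5, 5, 5, 5, 1, 1, 1, 1, 1] on {0,…,124}.
125 − 13 = 112 transpositions; sign(π) = (−1)^112 = +1.

+1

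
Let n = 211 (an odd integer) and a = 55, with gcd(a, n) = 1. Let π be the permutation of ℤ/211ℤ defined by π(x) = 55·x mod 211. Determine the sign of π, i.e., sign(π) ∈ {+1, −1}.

+1

Start at x=55: 55 → 71 → 107 → 188 → 1 → 55 (one orbit).
The orbit structure of x ↦ 55x mod 211: 43 orbits of sizes [5, 5, 5, 5, 5, 5, 5, 5, 5, 5, 5, 5, 5, 5, 5, 5, 5, 5, 5, 5, 5, 5, 5, 5, 5, 5, 5, 5, 5, 5, 5, 5, 5, 5, 5, 5, 5, 5, 5, 5, 5, 5, 1].
Σ(ℓ_i−1) = 211−43 = 168; sign = (−1)^168 = +1.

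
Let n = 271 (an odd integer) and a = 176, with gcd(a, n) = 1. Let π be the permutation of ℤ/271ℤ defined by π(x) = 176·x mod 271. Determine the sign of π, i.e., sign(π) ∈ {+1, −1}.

+1

Start at x=35: 35 → 198 → 160 → 247 → 112 → 200 → 241 → … (one orbit).
3 cycles of lengths [135, 135, 1].
With 3 cycles on 271 points, sign = (−1)^{271−3} = +1.
Check: (176/271) = +1 by Zolotarev.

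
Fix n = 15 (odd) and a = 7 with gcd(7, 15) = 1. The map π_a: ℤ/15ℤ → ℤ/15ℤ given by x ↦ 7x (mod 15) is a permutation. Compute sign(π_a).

-1

Start at x=13: 13 → 1 → 7 → 4 → 13 (one orbit).
Cycle lengths of π_7 on ℤ/15ℤ: [4, 4, 4, 1, 1, 1]; 6 cycles in total.
15 − 6 = 9 transpositions; sign(π) = (−1)^9 = -1.
Via Zolotarev, sign(π_{7}) = (7|15) = -1.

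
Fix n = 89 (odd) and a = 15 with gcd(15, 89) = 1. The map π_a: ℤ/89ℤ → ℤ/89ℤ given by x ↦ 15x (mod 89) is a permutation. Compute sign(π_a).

-1

Orbit of 9 under x↦15x: [9, 46, 67, 26, 34, 65, 85]… (length divides ord_89(15)).
2 cycles of lengths [88, 1].
2 cycles on 89: each ℓ→(−1)^(ℓ−1), product (−1)^87 = -1.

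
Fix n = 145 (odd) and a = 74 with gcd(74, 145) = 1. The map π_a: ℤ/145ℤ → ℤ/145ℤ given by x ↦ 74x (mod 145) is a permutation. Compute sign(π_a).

Trace 74: π^k(74) = [74, 111, 94, 141, 139, 136, 59] for k=0..6.
The orbit structure of x ↦ 74x mod 145: 15 orbits of sizes [14, 14, 14, 14, 14, 14, 14, 14, 7, 7, 7, 7, 2, 2, 1].
With 15 cycles on 145 points, sign = (−1)^{145−15} = +1.
Via Zolotarev, sign(π_{74}) = (74|145) = +1.

+1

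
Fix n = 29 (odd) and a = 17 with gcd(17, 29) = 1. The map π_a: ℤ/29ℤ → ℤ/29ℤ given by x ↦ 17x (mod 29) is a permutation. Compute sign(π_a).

-1

Trace 28: π^k(28) = [28, 12, 1, 17] for k=0..3.
The orbit structure of x ↦ 17x mod 29: 8 orbits of sizes [4, 4, 4, 4, 4, 4, 4, 1].
sign(π) = (−1)^{n − #cycles} = (−1)^{29−8} = (−1)^21 = -1.
The Jacobi symbol (17|29) = -1 (Zolotarev) agrees.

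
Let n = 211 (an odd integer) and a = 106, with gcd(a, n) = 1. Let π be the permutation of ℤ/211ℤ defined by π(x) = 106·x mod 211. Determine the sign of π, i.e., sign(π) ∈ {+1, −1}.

-1

Trace 102: π^k(102) = [102, 51, 131, 171, 191, 201, 206] for k=0..6.
The orbit structure of x ↦ 106x mod 211: 2 orbits of sizes [210, 1].
With 2 cycles on 211 points, sign = (−1)^{211−2} = -1.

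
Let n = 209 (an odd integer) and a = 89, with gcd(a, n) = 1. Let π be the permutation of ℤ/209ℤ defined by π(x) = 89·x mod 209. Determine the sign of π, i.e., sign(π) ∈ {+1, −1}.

-1

Orbit of 166 under x↦89x: [166, 144, 67, 111, 56, 177, 78]… (length divides ord_209(89)).
π_89 has 22 disjoint cycles with lengths [18, 18, 18, 18, 18, 18, 18, 18, 18, 18, 18, 1, 1, 1, 1, 1, 1, 1, 1, 1, 1, 1] on {0,…,208}.
n − c = 209 − 22 = 187; sign = (−1)^187 = -1.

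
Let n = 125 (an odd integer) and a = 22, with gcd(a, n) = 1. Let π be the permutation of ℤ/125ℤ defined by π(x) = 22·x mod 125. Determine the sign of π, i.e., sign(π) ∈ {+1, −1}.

Trace 39: π^k(39) = [39, 108, 1, 22, 109, 23, 6] for k=0..6.
Decompose π into cycles: lengths [100, 20, 4, 1] (4 cycles, including the fixed point 0).
sign(π) = (−1)^{n − #cycles} = (−1)^{125−4} = (−1)^121 = -1.
Check: (22/125) = -1 by Zolotarev.

-1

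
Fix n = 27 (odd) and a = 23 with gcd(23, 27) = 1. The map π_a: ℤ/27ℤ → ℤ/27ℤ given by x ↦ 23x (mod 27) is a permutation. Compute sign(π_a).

Orbit of 5 under x↦23x: [5, 7, 26, 4, 11, 10, 14]… (length divides ord_27(23)).
Decompose π into cycles: lengths [18, 6, 2, 1] (4 cycles, including the fixed point 0).
With 4 cycles on 27 points, sign = (−1)^{27−4} = -1.
Zolotarev: (23|27) = -1, matching the cycle-count sign.

-1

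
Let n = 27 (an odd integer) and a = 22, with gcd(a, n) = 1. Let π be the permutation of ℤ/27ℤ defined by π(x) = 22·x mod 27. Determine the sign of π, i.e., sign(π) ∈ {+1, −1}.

Orbit of 4 under x↦22x: [4, 7, 19, 13, 16, 1, 22]… (length divides ord_27(22)).
7 cycles of lengths [9, 9, 3, 3, 1, 1, 1].
7 cycles on 27: each ℓ→(−1)^(ℓ−1), product (−1)^20 = +1.
(22|27)_J = +1 (Zolotarev's lemma cross-check).

+1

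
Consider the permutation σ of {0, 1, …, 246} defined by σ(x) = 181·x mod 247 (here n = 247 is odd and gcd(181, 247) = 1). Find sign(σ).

Orbit of 66 under x↦181x: [66, 90, 235, 51, 92, 103, 118]… (length divides ord_247(181)).
π_181 has 20 disjoint cycles with lengths [18, 18, 18, 18, 18, 18, 18, 18, 18, 18, 18, 18, 18, 2, 2, 2, 2, 2, 2, 1] on {0,…,246}.
n − c = 247 − 20 = 227; sign = (−1)^227 = -1.
Check: (181/247) = -1 by Zolotarev.

-1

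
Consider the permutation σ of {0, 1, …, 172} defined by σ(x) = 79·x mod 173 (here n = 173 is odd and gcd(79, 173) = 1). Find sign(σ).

Start at x=142: 142 → 146 → 116 → 168 → 124 → 108 → 55 → … (one orbit).
The orbit structure of x ↦ 79x mod 173: 2 orbits of sizes [172, 1].
sign(π) = (−1)^{n − #cycles} = (−1)^{173−2} = (−1)^171 = -1.

-1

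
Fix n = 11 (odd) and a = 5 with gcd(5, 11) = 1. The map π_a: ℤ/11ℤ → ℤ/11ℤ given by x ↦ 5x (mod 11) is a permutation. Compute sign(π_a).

Trace 3: π^k(3) = [3, 4, 9, 1, 5] for k=0..4.
π_5 has 3 disjoint cycles with lengths [5, 5, 1] on {0,…,10}.
With 3 cycles on 11 points, sign = (−1)^{11−3} = +1.
The Jacobi symbol (5|11) = +1 (Zolotarev) agrees.

+1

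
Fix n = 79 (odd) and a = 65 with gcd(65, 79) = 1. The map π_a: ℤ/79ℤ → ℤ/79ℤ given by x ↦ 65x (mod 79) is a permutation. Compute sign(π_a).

+1

Start at x=38: 38 → 21 → 22 → 8 → 46 → 67 → 10 → … (one orbit).
Decompose π into cycles: lengths [13, 13, 13, 13, 13, 13, 1] (7 cycles, including the fixed point 0).
79 − 7 = 72 transpositions; sign(π) = (−1)^72 = +1.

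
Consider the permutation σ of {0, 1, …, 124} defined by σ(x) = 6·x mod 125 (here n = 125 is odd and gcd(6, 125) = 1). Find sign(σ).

Trace 91: π^k(91) = [91, 46, 26, 31, 61, 116, 71] for k=0..6.
Cycle lengths of π_6 on ℤ/125ℤ: [25, 25, 25, 25, 5, 5, 5, 5, 1, 1, 1, 1, 1]; 13 cycles in total.
Σ(ℓ_i−1) = 125−13 = 112; sign = (−1)^112 = +1.
(6|125)_J = +1 (Zolotarev's lemma cross-check).

+1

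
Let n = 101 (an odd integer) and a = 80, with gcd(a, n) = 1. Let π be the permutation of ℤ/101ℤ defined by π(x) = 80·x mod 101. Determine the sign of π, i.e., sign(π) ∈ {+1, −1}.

+1

Trace 95: π^k(95) = [95, 25, 81, 16, 68, 87, 92] for k=0..6.
The orbit structure of x ↦ 80x mod 101: 5 orbits of sizes [25, 25, 25, 25, 1].
Σ(ℓ_i−1) = 101−5 = 96; sign = (−1)^96 = +1.
Via Zolotarev, sign(π_{80}) = (80|101) = +1.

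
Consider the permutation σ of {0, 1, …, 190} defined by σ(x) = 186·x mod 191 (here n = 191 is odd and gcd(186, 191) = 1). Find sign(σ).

-1

Trace 166: π^k(166) = [166, 125, 139, 69, 37, 6, 161] for k=0..6.
Decompose π into cycles: lengths [38, 38, 38, 38, 38, 1] (6 cycles, including the fixed point 0).
With 6 cycles on 191 points, sign = (−1)^{191−6} = -1.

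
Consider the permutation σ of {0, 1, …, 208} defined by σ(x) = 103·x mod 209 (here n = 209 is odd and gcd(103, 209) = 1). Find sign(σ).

-1

Orbit of 170 under x↦103x: [170, 163, 69, 1, 103, 159, 75]… (length divides ord_209(103)).
π_103 has 12 disjoint cycles with lengths [30, 30, 30, 30, 30, 30, 6, 6, 6, 5, 5, 1] on {0,…,208}.
Σ(ℓ_i−1) = 209−12 = 197; sign = (−1)^197 = -1.
Zolotarev: (103|209) = -1, matching the cycle-count sign.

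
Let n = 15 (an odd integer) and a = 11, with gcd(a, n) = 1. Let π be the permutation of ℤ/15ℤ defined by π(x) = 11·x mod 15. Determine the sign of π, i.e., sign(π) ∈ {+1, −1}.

Trace 1: π^k(1) = [1, 11] for k=0..1.
The orbit structure of x ↦ 11x mod 15: 10 orbits of sizes [2, 2, 2, 2, 2, 1, 1, 1, 1, 1].
15 − 10 = 5 transpositions; sign(π) = (−1)^5 = -1.
Via Zolotarev, sign(π_{11}) = (11|15) = -1.

-1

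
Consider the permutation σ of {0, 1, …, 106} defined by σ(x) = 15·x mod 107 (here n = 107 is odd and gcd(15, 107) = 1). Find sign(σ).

-1

Trace 35: π^k(35) = [35, 97, 64, 104, 62, 74, 40] for k=0..6.
Decompose π into cycles: lengths [106, 1] (2 cycles, including the fixed point 0).
Σ(ℓ_i−1) = 107−2 = 105; sign = (−1)^105 = -1.
Via Zolotarev, sign(π_{15}) = (15|107) = -1.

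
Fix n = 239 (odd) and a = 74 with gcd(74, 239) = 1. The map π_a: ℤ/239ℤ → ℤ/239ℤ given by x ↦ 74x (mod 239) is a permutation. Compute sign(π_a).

-1

Start at x=182: 182 → 84 → 2 → 148 → 197 → 238 → 165 → … (one orbit).
Decompose π into cycles: lengths [238, 1] (2 cycles, including the fixed point 0).
With 2 cycles on 239 points, sign = (−1)^{239−2} = -1.
Zolotarev: (74|239) = -1, matching the cycle-count sign.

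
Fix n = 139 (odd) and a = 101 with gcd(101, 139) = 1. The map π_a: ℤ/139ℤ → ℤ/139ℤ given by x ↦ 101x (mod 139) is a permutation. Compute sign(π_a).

-1

Start at x=57: 57 → 58 → 20 → 74 → 107 → 104 → 79 → … (one orbit).
The orbit structure of x ↦ 101x mod 139: 2 orbits of sizes [138, 1].
With 2 cycles on 139 points, sign = (−1)^{139−2} = -1.
Zolotarev: (101|139) = -1, matching the cycle-count sign.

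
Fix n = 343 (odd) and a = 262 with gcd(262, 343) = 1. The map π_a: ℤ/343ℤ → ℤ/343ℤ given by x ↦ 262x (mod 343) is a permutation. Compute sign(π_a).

-1

Orbit of 20 under x↦262x: [20, 95, 194, 64, 304, 72, 342]… (length divides ord_343(262)).
The orbit structure of x ↦ 262x mod 343: 4 orbits of sizes [294, 42, 6, 1].
4 cycles on 343: each ℓ→(−1)^(ℓ−1), product (−1)^339 = -1.
(262|343)_J = -1 (Zolotarev's lemma cross-check).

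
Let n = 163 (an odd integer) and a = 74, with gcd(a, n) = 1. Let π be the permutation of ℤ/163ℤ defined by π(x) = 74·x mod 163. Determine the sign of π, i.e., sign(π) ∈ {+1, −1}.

Start at x=119: 119 → 4 → 133 → 62 → 24 → 146 → 46 → … (one orbit).
Cycle type of π: 81×2 + 1; total 3 cycles.
With 3 cycles on 163 points, sign = (−1)^{163−3} = +1.
The Jacobi symbol (74|163) = +1 (Zolotarev) agrees.

+1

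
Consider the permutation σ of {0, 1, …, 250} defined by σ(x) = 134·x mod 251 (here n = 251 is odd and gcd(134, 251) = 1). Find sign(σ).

Orbit of 221 under x↦134x: [221, 247, 217, 213, 179, 141, 69]… (length divides ord_251(134)).
2 cycles of lengths [250, 1].
Σ(ℓ_i−1) = 251−2 = 249; sign = (−1)^249 = -1.

-1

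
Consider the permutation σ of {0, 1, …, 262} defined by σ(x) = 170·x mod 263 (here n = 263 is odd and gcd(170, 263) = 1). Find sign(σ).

-1

Orbit of 163 under x↦170x: [163, 95, 107, 43, 209, 25, 42]… (length divides ord_263(170)).
π_170 has 2 disjoint cycles with lengths [262, 1] on {0,…,262}.
n − c = 263 − 2 = 261; sign = (−1)^261 = -1.
The Jacobi symbol (170|263) = -1 (Zolotarev) agrees.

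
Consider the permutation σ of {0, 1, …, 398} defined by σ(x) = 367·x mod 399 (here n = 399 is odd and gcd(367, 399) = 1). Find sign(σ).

-1

Start at x=16: 16 → 286 → 25 → 397 → 64 → 346 → 100 → … (one orbit).
Cycle type of π: 18×18 + 9×6 + 6×3 + 1×3; total 30 cycles.
With 30 cycles on 399 points, sign = (−1)^{399−30} = -1.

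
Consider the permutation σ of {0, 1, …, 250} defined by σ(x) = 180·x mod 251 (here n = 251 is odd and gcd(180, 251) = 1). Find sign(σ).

+1

Orbit of 3 under x↦180x: [3, 38, 63, 45, 68, 192, 173]… (length divides ord_251(180)).
π_180 has 3 disjoint cycles with lengths [125, 125, 1] on {0,…,250}.
With 3 cycles on 251 points, sign = (−1)^{251−3} = +1.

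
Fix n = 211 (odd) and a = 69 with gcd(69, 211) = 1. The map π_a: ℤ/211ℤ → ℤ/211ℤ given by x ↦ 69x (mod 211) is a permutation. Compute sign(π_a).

Orbit of 96 under x↦69x: [96, 83, 30, 171, 194, 93, 87]… (length divides ord_211(69)).
Cycle lengths of π_69 on ℤ/211ℤ: [105, 105, 1]; 3 cycles in total.
211 − 3 = 208 transpositions; sign(π) = (−1)^208 = +1.
Zolotarev: (69|211) = +1, matching the cycle-count sign.

+1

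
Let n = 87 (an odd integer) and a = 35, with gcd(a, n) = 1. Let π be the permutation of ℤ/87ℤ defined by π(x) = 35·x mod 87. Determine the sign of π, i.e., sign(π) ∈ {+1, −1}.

Orbit of 1 under x↦35x: [1, 35, 7, 71, 49, 62, 82]… (length divides ord_87(35)).
Cycle type of π: 14×6 + 2 + 1; total 8 cycles.
sign(π) = (−1)^{n − #cycles} = (−1)^{87−8} = (−1)^79 = -1.
Check: (35/87) = -1 by Zolotarev.

-1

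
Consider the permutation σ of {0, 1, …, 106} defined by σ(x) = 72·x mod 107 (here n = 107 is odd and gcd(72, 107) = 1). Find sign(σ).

-1

Trace 18: π^k(18) = [18, 12, 8, 41, 63, 42, 28] for k=0..6.
Cycle lengths of π_72 on ℤ/107ℤ: [106, 1]; 2 cycles in total.
2 cycles on 107: each ℓ→(−1)^(ℓ−1), product (−1)^105 = -1.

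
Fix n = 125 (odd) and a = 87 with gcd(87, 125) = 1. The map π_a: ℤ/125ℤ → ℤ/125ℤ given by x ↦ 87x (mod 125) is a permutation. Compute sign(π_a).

Orbit of 23 under x↦87x: [23, 1, 87, 69, 3, 11, 82]… (length divides ord_125(87)).
4 cycles of lengths [100, 20, 4, 1].
Σ(ℓ_i−1) = 125−4 = 121; sign = (−1)^121 = -1.

-1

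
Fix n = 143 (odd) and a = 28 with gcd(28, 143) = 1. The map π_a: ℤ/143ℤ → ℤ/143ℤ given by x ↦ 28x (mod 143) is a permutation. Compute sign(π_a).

+1

Trace 48: π^k(48) = [48, 57, 23, 72, 14, 106, 108] for k=0..6.
Cycle type of π: 60×2 + 12 + 10 + 1; total 5 cycles.
With 5 cycles on 143 points, sign = (−1)^{143−5} = +1.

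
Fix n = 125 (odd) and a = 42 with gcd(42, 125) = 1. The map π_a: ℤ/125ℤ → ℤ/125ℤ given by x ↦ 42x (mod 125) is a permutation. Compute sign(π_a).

-1

Start at x=48: 48 → 16 → 47 → 99 → 33 → 11 → 87 → … (one orbit).
π_42 has 4 disjoint cycles with lengths [100, 20, 4, 1] on {0,…,124}.
125 − 4 = 121 transpositions; sign(π) = (−1)^121 = -1.
Via Zolotarev, sign(π_{42}) = (42|125) = -1.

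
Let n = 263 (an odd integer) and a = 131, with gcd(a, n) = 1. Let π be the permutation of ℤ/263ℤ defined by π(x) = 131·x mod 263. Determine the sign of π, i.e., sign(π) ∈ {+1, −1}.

Trace 138: π^k(138) = [138, 194, 166, 180, 173, 45, 109] for k=0..6.
Cycle lengths of π_131 on ℤ/263ℤ: [262, 1]; 2 cycles in total.
sign(π) = (−1)^{n − #cycles} = (−1)^{263−2} = (−1)^261 = -1.
Zolotarev: (131|263) = -1, matching the cycle-count sign.

-1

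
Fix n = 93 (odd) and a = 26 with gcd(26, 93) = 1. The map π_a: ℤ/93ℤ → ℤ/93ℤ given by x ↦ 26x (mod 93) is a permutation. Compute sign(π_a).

Trace 92: π^k(92) = [92, 67, 68, 1, 26, 25] for k=0..5.
17 cycles of lengths [6, 6, 6, 6, 6, 6, 6, 6, 6, 6, 6, 6, 6, 6, 6, 2, 1].
Σ(ℓ_i−1) = 93−17 = 76; sign = (−1)^76 = +1.
The Jacobi symbol (26|93) = +1 (Zolotarev) agrees.

+1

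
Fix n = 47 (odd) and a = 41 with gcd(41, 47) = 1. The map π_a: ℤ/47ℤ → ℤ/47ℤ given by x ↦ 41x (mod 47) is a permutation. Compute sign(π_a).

Trace 31: π^k(31) = [31, 2, 35, 25, 38, 7, 5] for k=0..6.
π_41 has 2 disjoint cycles with lengths [46, 1] on {0,…,46}.
sign(π) = (−1)^{n − #cycles} = (−1)^{47−2} = (−1)^45 = -1.

-1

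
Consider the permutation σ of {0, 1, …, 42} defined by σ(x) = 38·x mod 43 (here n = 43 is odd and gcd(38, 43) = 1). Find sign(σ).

Orbit of 21 under x↦38x: [21, 24, 9, 41, 10, 36, 35]… (length divides ord_43(38)).
The orbit structure of x ↦ 38x mod 43: 3 orbits of sizes [21, 21, 1].
sign(π) = (−1)^{n − #cycles} = (−1)^{43−3} = (−1)^40 = +1.
(38|43)_J = +1 (Zolotarev's lemma cross-check).

+1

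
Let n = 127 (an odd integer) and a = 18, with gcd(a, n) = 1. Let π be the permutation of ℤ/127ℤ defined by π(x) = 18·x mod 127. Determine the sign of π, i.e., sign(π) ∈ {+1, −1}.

Orbit of 68 under x↦18x: [68, 81, 61, 82, 79, 25, 69]… (length divides ord_127(18)).
The orbit structure of x ↦ 18x mod 127: 3 orbits of sizes [63, 63, 1].
3 cycles on 127: each ℓ→(−1)^(ℓ−1), product (−1)^124 = +1.

+1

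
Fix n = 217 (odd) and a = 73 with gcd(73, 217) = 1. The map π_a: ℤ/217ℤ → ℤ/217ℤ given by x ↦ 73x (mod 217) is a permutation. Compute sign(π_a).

Start at x=144: 144 → 96 → 64 → 115 → 149 → 27 → 18 → … (one orbit).
9 cycles of lengths [30, 30, 30, 30, 30, 30, 30, 6, 1].
With 9 cycles on 217 points, sign = (−1)^{217−9} = +1.

+1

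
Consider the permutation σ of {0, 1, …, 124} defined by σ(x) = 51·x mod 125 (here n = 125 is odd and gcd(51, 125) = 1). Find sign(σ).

Start at x=51: 51 → 101 → 26 → 76 → 1 → 51 (one orbit).
The orbit structure of x ↦ 51x mod 125: 45 orbits of sizes [5, 5, 5, 5, 5, 5, 5, 5, 5, 5, 5, 5, 5, 5, 5, 5, 5, 5, 5, 5, 1, 1, 1, 1, 1, 1, 1, 1, 1, 1, 1, 1, 1, 1, 1, 1, 1, 1, 1, 1, 1, 1, 1, 1, 1].
n − c = 125 − 45 = 80; sign = (−1)^80 = +1.
Via Zolotarev, sign(π_{51}) = (51|125) = +1.

+1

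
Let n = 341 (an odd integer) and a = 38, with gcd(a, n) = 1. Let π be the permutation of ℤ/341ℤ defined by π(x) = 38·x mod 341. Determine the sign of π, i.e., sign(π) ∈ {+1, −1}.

+1

Orbit of 312 under x↦38x: [312, 262, 67, 159, 245, 103, 163]… (length divides ord_341(38)).
Cycle type of π: 15×22 + 5×2 + 1; total 25 cycles.
Σ(ℓ_i−1) = 341−25 = 316; sign = (−1)^316 = +1.
Zolotarev: (38|341) = +1, matching the cycle-count sign.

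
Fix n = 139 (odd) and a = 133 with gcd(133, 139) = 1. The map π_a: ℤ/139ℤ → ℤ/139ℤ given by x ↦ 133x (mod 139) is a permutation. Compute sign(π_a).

Trace 33: π^k(33) = [33, 80, 76, 100, 95, 125, 84] for k=0..6.
Decompose π into cycles: lengths [46, 46, 46, 1] (4 cycles, including the fixed point 0).
n − c = 139 − 4 = 135; sign = (−1)^135 = -1.

-1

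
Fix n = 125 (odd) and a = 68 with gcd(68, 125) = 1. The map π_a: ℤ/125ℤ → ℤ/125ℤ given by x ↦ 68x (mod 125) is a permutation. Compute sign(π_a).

Start at x=68: 68 → 124 → 57 → 1 → 68 (one orbit).
π_68 has 32 disjoint cycles with lengths [4, 4, 4, 4, 4, 4, 4, 4, 4, 4, 4, 4, 4, 4, 4, 4, 4, 4, 4, 4, 4, 4, 4, 4, 4, 4, 4, 4, 4, 4, 4, 1] on {0,…,124}.
Σ(ℓ_i−1) = 125−32 = 93; sign = (−1)^93 = -1.
Check: (68/125) = -1 by Zolotarev.

-1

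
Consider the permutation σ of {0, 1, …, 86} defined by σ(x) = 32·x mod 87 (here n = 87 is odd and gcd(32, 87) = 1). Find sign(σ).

+1

Trace 4: π^k(4) = [4, 41, 7, 50, 34, 44, 16] for k=0..6.
Decompose π into cycles: lengths [28, 28, 28, 2, 1] (5 cycles, including the fixed point 0).
87 − 5 = 82 transpositions; sign(π) = (−1)^82 = +1.
Zolotarev: (32|87) = +1, matching the cycle-count sign.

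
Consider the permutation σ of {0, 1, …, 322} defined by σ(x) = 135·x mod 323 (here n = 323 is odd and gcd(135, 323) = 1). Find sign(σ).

Start at x=256: 256 → 322 → 188 → 186 → 239 → 288 → 120 → … (one orbit).
26 cycles of lengths [18, 18, 18, 18, 18, 18, 18, 18, 18, 18, 18, 18, 18, 18, 18, 18, 18, 2, 2, 2, 2, 2, 2, 2, 2, 1].
323 − 26 = 297 transpositions; sign(π) = (−1)^297 = -1.

-1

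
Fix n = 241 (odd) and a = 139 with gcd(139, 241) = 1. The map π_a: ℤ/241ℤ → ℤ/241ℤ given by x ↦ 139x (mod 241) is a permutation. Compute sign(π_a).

Start at x=25: 25 → 101 → 61 → 44 → 91 → 117 → 116 → … (one orbit).
4 cycles of lengths [80, 80, 80, 1].
With 4 cycles on 241 points, sign = (−1)^{241−4} = -1.

-1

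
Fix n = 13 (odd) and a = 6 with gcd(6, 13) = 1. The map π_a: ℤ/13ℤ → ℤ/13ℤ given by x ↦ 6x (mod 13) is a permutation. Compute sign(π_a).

Start at x=4: 4 → 11 → 1 → 6 → 10 → 8 → 9 → … (one orbit).
The orbit structure of x ↦ 6x mod 13: 2 orbits of sizes [12, 1].
With 2 cycles on 13 points, sign = (−1)^{13−2} = -1.
Zolotarev: (6|13) = -1, matching the cycle-count sign.

-1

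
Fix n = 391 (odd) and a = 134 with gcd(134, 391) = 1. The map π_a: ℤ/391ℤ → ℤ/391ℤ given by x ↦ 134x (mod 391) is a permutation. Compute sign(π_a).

-1

Trace 55: π^k(55) = [55, 332, 305, 206, 234, 76, 18] for k=0..6.
Cycle type of π: 88×4 + 22 + 8×2 + 1; total 8 cycles.
sign(π) = (−1)^{n − #cycles} = (−1)^{391−8} = (−1)^383 = -1.
The Jacobi symbol (134|391) = -1 (Zolotarev) agrees.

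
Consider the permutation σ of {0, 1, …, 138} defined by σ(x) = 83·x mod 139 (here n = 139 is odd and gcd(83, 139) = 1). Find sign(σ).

Orbit of 34 under x↦83x: [34, 42, 11, 79, 24, 46, 65]… (length divides ord_139(83)).
Cycle lengths of π_83 on ℤ/139ℤ: [69, 69, 1]; 3 cycles in total.
Σ(ℓ_i−1) = 139−3 = 136; sign = (−1)^136 = +1.

+1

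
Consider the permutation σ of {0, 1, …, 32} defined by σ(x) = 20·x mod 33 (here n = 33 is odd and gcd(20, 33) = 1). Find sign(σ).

Start at x=25: 25 → 5 → 1 → 20 → 4 → 14 → 16 → … (one orbit).
The orbit structure of x ↦ 20x mod 33: 6 orbits of sizes [10, 10, 5, 5, 2, 1].
Σ(ℓ_i−1) = 33−6 = 27; sign = (−1)^27 = -1.
The Jacobi symbol (20|33) = -1 (Zolotarev) agrees.

-1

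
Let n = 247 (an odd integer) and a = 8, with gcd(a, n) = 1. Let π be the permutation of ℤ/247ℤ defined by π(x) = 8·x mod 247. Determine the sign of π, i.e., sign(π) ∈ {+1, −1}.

+1

Orbit of 8 under x↦8x: [8, 64, 18, 144, 164, 77, 122]… (length divides ord_247(8)).
Decompose π into cycles: lengths [12, 12, 12, 12, 12, 12, 12, 12, 12, 12, 12, 12, 12, 12, 12, 12, 12, 12, 6, 6, 6, 4, 4, 4, 1] (25 cycles, including the fixed point 0).
With 25 cycles on 247 points, sign = (−1)^{247−25} = +1.
Zolotarev: (8|247) = +1, matching the cycle-count sign.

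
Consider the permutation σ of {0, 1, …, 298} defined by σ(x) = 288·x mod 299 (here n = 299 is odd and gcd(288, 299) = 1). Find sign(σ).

Trace 261: π^k(261) = [261, 119, 186, 47, 81, 6, 233] for k=0..6.
Cycle lengths of π_288 on ℤ/299ℤ: [132, 132, 12, 11, 11, 1]; 6 cycles in total.
Σ(ℓ_i−1) = 299−6 = 293; sign = (−1)^293 = -1.

-1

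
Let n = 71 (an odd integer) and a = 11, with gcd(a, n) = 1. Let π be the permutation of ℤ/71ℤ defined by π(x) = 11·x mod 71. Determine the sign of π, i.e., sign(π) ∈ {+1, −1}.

Orbit of 11 under x↦11x: [11, 50, 53, 15, 23, 40, 14]… (length divides ord_71(11)).
2 cycles of lengths [70, 1].
Σ(ℓ_i−1) = 71−2 = 69; sign = (−1)^69 = -1.
Via Zolotarev, sign(π_{11}) = (11|71) = -1.

-1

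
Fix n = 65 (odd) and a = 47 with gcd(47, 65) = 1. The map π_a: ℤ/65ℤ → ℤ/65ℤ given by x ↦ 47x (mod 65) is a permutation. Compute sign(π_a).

+1

Orbit of 18 under x↦47x: [18, 1, 47, 64]… (length divides ord_65(47)).
17 cycles of lengths [4, 4, 4, 4, 4, 4, 4, 4, 4, 4, 4, 4, 4, 4, 4, 4, 1].
17 cycles on 65: each ℓ→(−1)^(ℓ−1), product (−1)^48 = +1.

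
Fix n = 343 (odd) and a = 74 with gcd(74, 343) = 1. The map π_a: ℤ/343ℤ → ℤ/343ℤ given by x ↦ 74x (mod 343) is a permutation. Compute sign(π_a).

Start at x=333: 333 → 289 → 120 → 305 → 275 → 113 → 130 → … (one orbit).
The orbit structure of x ↦ 74x mod 343: 7 orbits of sizes [147, 147, 21, 21, 3, 3, 1].
n − c = 343 − 7 = 336; sign = (−1)^336 = +1.

+1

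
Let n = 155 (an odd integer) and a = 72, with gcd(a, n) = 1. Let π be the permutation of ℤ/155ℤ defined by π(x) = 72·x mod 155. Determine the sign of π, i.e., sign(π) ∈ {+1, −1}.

Orbit of 144 under x↦72x: [144, 138, 16, 67, 19, 128, 71]… (length divides ord_155(72)).
π_72 has 6 disjoint cycles with lengths [60, 60, 15, 15, 4, 1] on {0,…,154}.
n − c = 155 − 6 = 149; sign = (−1)^149 = -1.
Via Zolotarev, sign(π_{72}) = (72|155) = -1.

-1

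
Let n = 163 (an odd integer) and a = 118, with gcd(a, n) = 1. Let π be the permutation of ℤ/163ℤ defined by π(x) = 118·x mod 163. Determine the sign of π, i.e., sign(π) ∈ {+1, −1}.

Orbit of 16 under x↦118x: [16, 95, 126, 35, 55, 133, 46]… (length divides ord_163(118)).
Cycle lengths of π_118 on ℤ/163ℤ: [81, 81, 1]; 3 cycles in total.
163 − 3 = 160 transpositions; sign(π) = (−1)^160 = +1.
Zolotarev: (118|163) = +1, matching the cycle-count sign.

+1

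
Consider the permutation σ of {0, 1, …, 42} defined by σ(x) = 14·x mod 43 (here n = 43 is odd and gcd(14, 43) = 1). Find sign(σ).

Start at x=23: 23 → 21 → 36 → 31 → 4 → 13 → 10 → … (one orbit).
3 cycles of lengths [21, 21, 1].
43 − 3 = 40 transpositions; sign(π) = (−1)^40 = +1.

+1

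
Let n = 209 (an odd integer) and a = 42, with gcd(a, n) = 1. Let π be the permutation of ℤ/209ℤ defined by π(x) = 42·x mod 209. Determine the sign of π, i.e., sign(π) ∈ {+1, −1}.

Trace 36: π^k(36) = [36, 49, 177, 119, 191, 80, 16] for k=0..6.
Cycle type of π: 45×4 + 9×2 + 5×2 + 1; total 9 cycles.
Σ(ℓ_i−1) = 209−9 = 200; sign = (−1)^200 = +1.
(42|209)_J = +1 (Zolotarev's lemma cross-check).

+1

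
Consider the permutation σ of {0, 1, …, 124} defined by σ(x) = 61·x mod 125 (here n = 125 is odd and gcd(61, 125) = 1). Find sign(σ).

Trace 51: π^k(51) = [51, 111, 21, 31, 16, 101, 36] for k=0..6.
Cycle type of π: 25×4 + 5×4 + 1×5; total 13 cycles.
sign(π) = (−1)^{n − #cycles} = (−1)^{125−13} = (−1)^112 = +1.
Via Zolotarev, sign(π_{61}) = (61|125) = +1.

+1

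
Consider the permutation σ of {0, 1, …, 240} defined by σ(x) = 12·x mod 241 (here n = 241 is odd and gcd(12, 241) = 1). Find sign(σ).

Trace 1: π^k(1) = [1, 12, 144, 41, 10, 120, 235] for k=0..6.
π_12 has 3 disjoint cycles with lengths [120, 120, 1] on {0,…,240}.
With 3 cycles on 241 points, sign = (−1)^{241−3} = +1.
(12|241)_J = +1 (Zolotarev's lemma cross-check).

+1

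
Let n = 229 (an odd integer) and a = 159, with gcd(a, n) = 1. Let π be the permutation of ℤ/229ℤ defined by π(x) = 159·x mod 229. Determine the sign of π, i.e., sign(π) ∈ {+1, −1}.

Start at x=61: 61 → 81 → 55 → 43 → 196 → 20 → 203 → … (one orbit).
π_159 has 5 disjoint cycles with lengths [57, 57, 57, 57, 1] on {0,…,228}.
Σ(ℓ_i−1) = 229−5 = 224; sign = (−1)^224 = +1.
Via Zolotarev, sign(π_{159}) = (159|229) = +1.

+1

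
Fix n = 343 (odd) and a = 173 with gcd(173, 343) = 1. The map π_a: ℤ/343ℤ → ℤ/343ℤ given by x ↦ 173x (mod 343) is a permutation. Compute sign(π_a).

Start at x=74: 74 → 111 → 338 → 164 → 246 → 26 → 39 → … (one orbit).
4 cycles of lengths [294, 42, 6, 1].
sign(π) = (−1)^{n − #cycles} = (−1)^{343−4} = (−1)^339 = -1.
Zolotarev: (173|343) = -1, matching the cycle-count sign.

-1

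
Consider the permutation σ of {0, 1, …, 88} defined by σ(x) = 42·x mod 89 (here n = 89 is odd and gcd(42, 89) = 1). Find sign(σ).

Orbit of 22 under x↦42x: [22, 34, 4, 79, 25, 71, 45]… (length divides ord_89(42)).
π_42 has 3 disjoint cycles with lengths [44, 44, 1] on {0,…,88}.
n − c = 89 − 3 = 86; sign = (−1)^86 = +1.

+1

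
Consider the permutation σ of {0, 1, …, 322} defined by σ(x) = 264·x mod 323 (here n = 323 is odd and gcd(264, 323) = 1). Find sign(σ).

+1

Start at x=64: 64 → 100 → 237 → 229 → 55 → 308 → 239 → … (one orbit).
Cycle lengths of π_264 on ℤ/323ℤ: [72, 72, 72, 72, 9, 9, 8, 8, 1]; 9 cycles in total.
323 − 9 = 314 transpositions; sign(π) = (−1)^314 = +1.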